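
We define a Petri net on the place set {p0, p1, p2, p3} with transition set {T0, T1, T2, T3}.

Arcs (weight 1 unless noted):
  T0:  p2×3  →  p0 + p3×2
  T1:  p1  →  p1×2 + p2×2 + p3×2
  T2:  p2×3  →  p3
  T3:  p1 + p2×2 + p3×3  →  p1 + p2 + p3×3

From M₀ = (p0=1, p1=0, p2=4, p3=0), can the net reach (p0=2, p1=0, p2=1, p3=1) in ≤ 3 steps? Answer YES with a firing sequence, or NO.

depth 0: 1 marking
depth 1: 3 markings reached so far
depth 2: 3 markings reached so far
(frontier empty at depth 2; search complete)
target is not among the 3 markings reachable within 3 steps

NO — not reachable within 3 firings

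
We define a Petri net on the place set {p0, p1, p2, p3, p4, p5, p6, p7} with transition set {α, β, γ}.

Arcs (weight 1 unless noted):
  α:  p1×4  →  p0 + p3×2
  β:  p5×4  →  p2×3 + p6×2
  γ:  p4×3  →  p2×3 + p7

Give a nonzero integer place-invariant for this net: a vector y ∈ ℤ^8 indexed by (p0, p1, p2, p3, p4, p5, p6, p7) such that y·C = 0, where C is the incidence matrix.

y = (p0:4, p1:1, p2:0, p3:0, p4:0, p5:0, p6:0, p7:0)

Incidence matrix C (rows=places, cols=transitions):
        α    β    γ
   p0   1    0    0
   p1  -4    0    0
   p2   0    3    3
   p3   2    0    0
   p4   0    0   -3
   p5   0   -4    0
   p6   0    2    0
   p7   0    0    1

Candidate y = [4, 1, 0, 0, 0, 0, 0, 0]; check y·C column-wise:
  col α: 4·1 + 1·-4 + 0·2 = 0
  col β: 4·0 + 1·0 + 0·3 + 0·-4 + 0·2 = 0
  col γ: 4·0 + 1·0 + 0·3 + 0·-3 + 0·1 = 0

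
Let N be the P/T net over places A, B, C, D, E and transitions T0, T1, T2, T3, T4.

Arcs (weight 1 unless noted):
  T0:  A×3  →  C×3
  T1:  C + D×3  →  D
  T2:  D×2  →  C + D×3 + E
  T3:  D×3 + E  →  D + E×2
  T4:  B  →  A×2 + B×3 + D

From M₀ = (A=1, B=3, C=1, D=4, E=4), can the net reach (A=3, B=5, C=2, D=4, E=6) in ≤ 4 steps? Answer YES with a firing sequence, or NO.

step 1: fire T2:  (A=1, B=3, C=1, D=4, E=4) → (A=1, B=3, C=2, D=5, E=5)
step 2: fire T3:  (A=1, B=3, C=2, D=5, E=5) → (A=1, B=3, C=2, D=3, E=6)
step 3: fire T4:  (A=1, B=3, C=2, D=3, E=6) → (A=3, B=5, C=2, D=4, E=6)

YES — reachable via ⟨T2, T3, T4⟩ (3 firings)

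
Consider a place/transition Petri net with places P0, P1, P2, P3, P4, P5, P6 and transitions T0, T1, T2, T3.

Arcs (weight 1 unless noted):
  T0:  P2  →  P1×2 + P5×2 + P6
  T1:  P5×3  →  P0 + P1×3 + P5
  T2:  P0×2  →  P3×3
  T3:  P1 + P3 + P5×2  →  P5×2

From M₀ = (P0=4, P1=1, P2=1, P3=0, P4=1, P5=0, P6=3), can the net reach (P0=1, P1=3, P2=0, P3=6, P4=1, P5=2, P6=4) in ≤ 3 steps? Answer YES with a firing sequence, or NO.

NO — not reachable within 3 firings

depth 0: 1 marking
depth 1: 3 markings reached so far
depth 2: 5 markings reached so far
depth 3: 7 markings reached so far
target is not among the 7 markings reachable within 3 steps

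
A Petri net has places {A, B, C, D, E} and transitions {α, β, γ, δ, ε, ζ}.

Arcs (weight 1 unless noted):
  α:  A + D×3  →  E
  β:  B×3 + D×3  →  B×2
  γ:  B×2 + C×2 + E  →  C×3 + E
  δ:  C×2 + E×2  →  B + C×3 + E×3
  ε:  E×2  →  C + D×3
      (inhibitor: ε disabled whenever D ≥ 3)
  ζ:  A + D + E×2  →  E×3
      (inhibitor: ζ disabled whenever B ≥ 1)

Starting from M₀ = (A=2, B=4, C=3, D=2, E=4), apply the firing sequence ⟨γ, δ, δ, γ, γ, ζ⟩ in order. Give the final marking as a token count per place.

(A=1, B=0, C=8, D=1, E=7)

step 1: fire γ:  (A=2, B=4, C=3, D=2, E=4) → (A=2, B=2, C=4, D=2, E=4)
step 2: fire δ:  (A=2, B=2, C=4, D=2, E=4) → (A=2, B=3, C=5, D=2, E=5)
step 3: fire δ:  (A=2, B=3, C=5, D=2, E=5) → (A=2, B=4, C=6, D=2, E=6)
step 4: fire γ:  (A=2, B=4, C=6, D=2, E=6) → (A=2, B=2, C=7, D=2, E=6)
step 5: fire γ:  (A=2, B=2, C=7, D=2, E=6) → (A=2, B=0, C=8, D=2, E=6)
step 6: fire ζ:  (A=2, B=0, C=8, D=2, E=6) → (A=1, B=0, C=8, D=1, E=7)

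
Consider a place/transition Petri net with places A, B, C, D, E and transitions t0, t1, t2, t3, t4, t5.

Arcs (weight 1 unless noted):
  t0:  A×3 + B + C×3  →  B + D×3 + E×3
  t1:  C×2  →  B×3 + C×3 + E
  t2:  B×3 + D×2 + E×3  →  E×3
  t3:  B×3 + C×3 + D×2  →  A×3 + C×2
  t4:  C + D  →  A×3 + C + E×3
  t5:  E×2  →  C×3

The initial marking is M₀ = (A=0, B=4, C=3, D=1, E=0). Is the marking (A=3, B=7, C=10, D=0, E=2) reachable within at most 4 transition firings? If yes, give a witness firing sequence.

NO — not reachable within 4 firings

depth 0: 1 marking
depth 1: 3 markings reached so far
depth 2: 7 markings reached so far
depth 3: 14 markings reached so far
depth 4: 27 markings reached so far
target is not among the 27 markings reachable within 4 steps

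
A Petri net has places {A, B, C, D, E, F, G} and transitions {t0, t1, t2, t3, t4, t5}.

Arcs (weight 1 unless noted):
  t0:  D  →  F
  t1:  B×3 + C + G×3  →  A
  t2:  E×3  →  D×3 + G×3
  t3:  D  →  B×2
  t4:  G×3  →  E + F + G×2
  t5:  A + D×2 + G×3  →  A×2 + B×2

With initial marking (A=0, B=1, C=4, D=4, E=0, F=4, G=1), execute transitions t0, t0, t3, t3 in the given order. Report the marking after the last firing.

step 1: fire t0:  (A=0, B=1, C=4, D=4, E=0, F=4, G=1) → (A=0, B=1, C=4, D=3, E=0, F=5, G=1)
step 2: fire t0:  (A=0, B=1, C=4, D=3, E=0, F=5, G=1) → (A=0, B=1, C=4, D=2, E=0, F=6, G=1)
step 3: fire t3:  (A=0, B=1, C=4, D=2, E=0, F=6, G=1) → (A=0, B=3, C=4, D=1, E=0, F=6, G=1)
step 4: fire t3:  (A=0, B=3, C=4, D=1, E=0, F=6, G=1) → (A=0, B=5, C=4, D=0, E=0, F=6, G=1)

(A=0, B=5, C=4, D=0, E=0, F=6, G=1)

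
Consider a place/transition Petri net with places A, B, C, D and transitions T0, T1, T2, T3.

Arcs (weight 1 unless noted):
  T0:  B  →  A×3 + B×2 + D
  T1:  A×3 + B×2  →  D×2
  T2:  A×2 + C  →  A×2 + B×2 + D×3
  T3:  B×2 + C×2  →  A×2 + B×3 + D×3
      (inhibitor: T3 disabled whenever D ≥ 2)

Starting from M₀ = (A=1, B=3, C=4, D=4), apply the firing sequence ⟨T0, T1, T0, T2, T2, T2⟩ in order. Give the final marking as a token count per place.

step 1: fire T0:  (A=1, B=3, C=4, D=4) → (A=4, B=4, C=4, D=5)
step 2: fire T1:  (A=4, B=4, C=4, D=5) → (A=1, B=2, C=4, D=7)
step 3: fire T0:  (A=1, B=2, C=4, D=7) → (A=4, B=3, C=4, D=8)
step 4: fire T2:  (A=4, B=3, C=4, D=8) → (A=4, B=5, C=3, D=11)
step 5: fire T2:  (A=4, B=5, C=3, D=11) → (A=4, B=7, C=2, D=14)
step 6: fire T2:  (A=4, B=7, C=2, D=14) → (A=4, B=9, C=1, D=17)

(A=4, B=9, C=1, D=17)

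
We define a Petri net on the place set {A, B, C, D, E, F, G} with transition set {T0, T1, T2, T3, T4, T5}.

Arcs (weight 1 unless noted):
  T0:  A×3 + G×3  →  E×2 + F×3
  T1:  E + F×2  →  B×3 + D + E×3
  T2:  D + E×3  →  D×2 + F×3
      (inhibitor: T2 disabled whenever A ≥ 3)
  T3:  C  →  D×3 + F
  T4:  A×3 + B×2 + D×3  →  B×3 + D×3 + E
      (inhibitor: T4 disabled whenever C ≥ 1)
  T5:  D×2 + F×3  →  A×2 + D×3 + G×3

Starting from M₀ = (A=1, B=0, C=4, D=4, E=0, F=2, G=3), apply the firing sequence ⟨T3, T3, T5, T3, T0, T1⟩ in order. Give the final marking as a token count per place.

step 1: fire T3:  (A=1, B=0, C=4, D=4, E=0, F=2, G=3) → (A=1, B=0, C=3, D=7, E=0, F=3, G=3)
step 2: fire T3:  (A=1, B=0, C=3, D=7, E=0, F=3, G=3) → (A=1, B=0, C=2, D=10, E=0, F=4, G=3)
step 3: fire T5:  (A=1, B=0, C=2, D=10, E=0, F=4, G=3) → (A=3, B=0, C=2, D=11, E=0, F=1, G=6)
step 4: fire T3:  (A=3, B=0, C=2, D=11, E=0, F=1, G=6) → (A=3, B=0, C=1, D=14, E=0, F=2, G=6)
step 5: fire T0:  (A=3, B=0, C=1, D=14, E=0, F=2, G=6) → (A=0, B=0, C=1, D=14, E=2, F=5, G=3)
step 6: fire T1:  (A=0, B=0, C=1, D=14, E=2, F=5, G=3) → (A=0, B=3, C=1, D=15, E=4, F=3, G=3)

(A=0, B=3, C=1, D=15, E=4, F=3, G=3)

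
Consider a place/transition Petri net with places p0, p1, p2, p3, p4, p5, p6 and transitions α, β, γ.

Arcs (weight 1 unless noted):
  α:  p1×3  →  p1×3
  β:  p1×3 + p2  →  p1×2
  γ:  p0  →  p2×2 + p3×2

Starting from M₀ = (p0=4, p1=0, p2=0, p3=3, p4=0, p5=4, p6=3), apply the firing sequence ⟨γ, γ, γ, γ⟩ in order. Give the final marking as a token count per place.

(p0=0, p1=0, p2=8, p3=11, p4=0, p5=4, p6=3)

step 1: fire γ:  (p0=4, p1=0, p2=0, p3=3, p4=0, p5=4, p6=3) → (p0=3, p1=0, p2=2, p3=5, p4=0, p5=4, p6=3)
step 2: fire γ:  (p0=3, p1=0, p2=2, p3=5, p4=0, p5=4, p6=3) → (p0=2, p1=0, p2=4, p3=7, p4=0, p5=4, p6=3)
step 3: fire γ:  (p0=2, p1=0, p2=4, p3=7, p4=0, p5=4, p6=3) → (p0=1, p1=0, p2=6, p3=9, p4=0, p5=4, p6=3)
step 4: fire γ:  (p0=1, p1=0, p2=6, p3=9, p4=0, p5=4, p6=3) → (p0=0, p1=0, p2=8, p3=11, p4=0, p5=4, p6=3)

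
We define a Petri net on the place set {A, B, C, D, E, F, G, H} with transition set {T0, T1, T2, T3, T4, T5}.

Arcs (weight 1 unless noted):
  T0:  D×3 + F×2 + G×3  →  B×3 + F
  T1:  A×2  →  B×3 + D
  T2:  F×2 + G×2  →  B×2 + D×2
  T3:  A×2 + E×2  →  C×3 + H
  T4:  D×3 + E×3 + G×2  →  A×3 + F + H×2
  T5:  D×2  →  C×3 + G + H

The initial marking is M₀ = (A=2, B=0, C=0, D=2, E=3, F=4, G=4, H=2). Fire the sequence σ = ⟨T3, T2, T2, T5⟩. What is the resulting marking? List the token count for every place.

step 1: fire T3:  (A=2, B=0, C=0, D=2, E=3, F=4, G=4, H=2) → (A=0, B=0, C=3, D=2, E=1, F=4, G=4, H=3)
step 2: fire T2:  (A=0, B=0, C=3, D=2, E=1, F=4, G=4, H=3) → (A=0, B=2, C=3, D=4, E=1, F=2, G=2, H=3)
step 3: fire T2:  (A=0, B=2, C=3, D=4, E=1, F=2, G=2, H=3) → (A=0, B=4, C=3, D=6, E=1, F=0, G=0, H=3)
step 4: fire T5:  (A=0, B=4, C=3, D=6, E=1, F=0, G=0, H=3) → (A=0, B=4, C=6, D=4, E=1, F=0, G=1, H=4)

(A=0, B=4, C=6, D=4, E=1, F=0, G=1, H=4)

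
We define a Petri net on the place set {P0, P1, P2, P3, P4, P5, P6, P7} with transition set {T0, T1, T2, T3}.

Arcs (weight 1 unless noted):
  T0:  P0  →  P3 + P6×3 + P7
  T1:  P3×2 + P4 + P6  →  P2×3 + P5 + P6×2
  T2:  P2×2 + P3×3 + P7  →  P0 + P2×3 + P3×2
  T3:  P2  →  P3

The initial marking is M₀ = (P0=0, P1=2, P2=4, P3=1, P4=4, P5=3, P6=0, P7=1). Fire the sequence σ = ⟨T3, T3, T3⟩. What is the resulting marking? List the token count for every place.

(P0=0, P1=2, P2=1, P3=4, P4=4, P5=3, P6=0, P7=1)

step 1: fire T3:  (P0=0, P1=2, P2=4, P3=1, P4=4, P5=3, P6=0, P7=1) → (P0=0, P1=2, P2=3, P3=2, P4=4, P5=3, P6=0, P7=1)
step 2: fire T3:  (P0=0, P1=2, P2=3, P3=2, P4=4, P5=3, P6=0, P7=1) → (P0=0, P1=2, P2=2, P3=3, P4=4, P5=3, P6=0, P7=1)
step 3: fire T3:  (P0=0, P1=2, P2=2, P3=3, P4=4, P5=3, P6=0, P7=1) → (P0=0, P1=2, P2=1, P3=4, P4=4, P5=3, P6=0, P7=1)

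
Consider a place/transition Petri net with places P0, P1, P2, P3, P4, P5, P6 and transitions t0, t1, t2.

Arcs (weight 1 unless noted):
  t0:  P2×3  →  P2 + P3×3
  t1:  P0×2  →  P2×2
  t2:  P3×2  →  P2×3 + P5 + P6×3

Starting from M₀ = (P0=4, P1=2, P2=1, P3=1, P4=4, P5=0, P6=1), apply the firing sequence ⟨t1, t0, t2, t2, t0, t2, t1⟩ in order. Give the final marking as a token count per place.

step 1: fire t1:  (P0=4, P1=2, P2=1, P3=1, P4=4, P5=0, P6=1) → (P0=2, P1=2, P2=3, P3=1, P4=4, P5=0, P6=1)
step 2: fire t0:  (P0=2, P1=2, P2=3, P3=1, P4=4, P5=0, P6=1) → (P0=2, P1=2, P2=1, P3=4, P4=4, P5=0, P6=1)
step 3: fire t2:  (P0=2, P1=2, P2=1, P3=4, P4=4, P5=0, P6=1) → (P0=2, P1=2, P2=4, P3=2, P4=4, P5=1, P6=4)
step 4: fire t2:  (P0=2, P1=2, P2=4, P3=2, P4=4, P5=1, P6=4) → (P0=2, P1=2, P2=7, P3=0, P4=4, P5=2, P6=7)
step 5: fire t0:  (P0=2, P1=2, P2=7, P3=0, P4=4, P5=2, P6=7) → (P0=2, P1=2, P2=5, P3=3, P4=4, P5=2, P6=7)
step 6: fire t2:  (P0=2, P1=2, P2=5, P3=3, P4=4, P5=2, P6=7) → (P0=2, P1=2, P2=8, P3=1, P4=4, P5=3, P6=10)
step 7: fire t1:  (P0=2, P1=2, P2=8, P3=1, P4=4, P5=3, P6=10) → (P0=0, P1=2, P2=10, P3=1, P4=4, P5=3, P6=10)

(P0=0, P1=2, P2=10, P3=1, P4=4, P5=3, P6=10)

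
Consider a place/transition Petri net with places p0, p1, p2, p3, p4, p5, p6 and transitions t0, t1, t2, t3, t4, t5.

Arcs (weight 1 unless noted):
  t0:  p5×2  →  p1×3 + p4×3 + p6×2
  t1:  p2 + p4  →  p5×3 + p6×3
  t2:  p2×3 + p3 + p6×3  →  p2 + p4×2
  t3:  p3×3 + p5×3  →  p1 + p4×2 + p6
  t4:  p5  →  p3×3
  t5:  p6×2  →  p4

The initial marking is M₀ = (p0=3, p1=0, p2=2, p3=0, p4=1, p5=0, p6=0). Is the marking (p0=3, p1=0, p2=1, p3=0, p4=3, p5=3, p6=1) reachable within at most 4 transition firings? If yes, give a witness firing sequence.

NO — not reachable within 4 firings

depth 0: 1 marking
depth 1: 2 markings reached so far
depth 2: 5 markings reached so far
depth 3: 11 markings reached so far
depth 4: 20 markings reached so far
target is not among the 20 markings reachable within 4 steps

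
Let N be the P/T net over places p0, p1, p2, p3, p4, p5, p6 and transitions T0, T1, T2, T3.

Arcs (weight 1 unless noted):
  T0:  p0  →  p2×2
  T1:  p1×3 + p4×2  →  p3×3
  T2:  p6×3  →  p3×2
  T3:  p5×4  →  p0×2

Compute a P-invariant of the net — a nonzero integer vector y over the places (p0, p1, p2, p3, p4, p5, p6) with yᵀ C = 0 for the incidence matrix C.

Incidence matrix C (rows=places, cols=transitions):
       T0   T1   T2   T3
   p0  -1    0    0    2
   p1   0   -3    0    0
   p2   2    0    0    0
   p3   0    3    2    0
   p4   0   -2    0    0
   p5   0    0    0   -4
   p6   0    0   -3    0

Candidate y = [0, 2, 0, 0, -3, 0, 0]; check y·C column-wise:
  col T0: 0·-1 + 2·0 + 0·2 + -3·0 = 0
  col T1: 2·-3 + 0·3 + -3·-2 = 0
  col T2: 2·0 + 0·2 + -3·0 + 0·-3 = 0
  col T3: 0·2 + 2·0 + -3·0 + 0·-4 = 0

y = (p0:0, p1:2, p2:0, p3:0, p4:-3, p5:0, p6:0)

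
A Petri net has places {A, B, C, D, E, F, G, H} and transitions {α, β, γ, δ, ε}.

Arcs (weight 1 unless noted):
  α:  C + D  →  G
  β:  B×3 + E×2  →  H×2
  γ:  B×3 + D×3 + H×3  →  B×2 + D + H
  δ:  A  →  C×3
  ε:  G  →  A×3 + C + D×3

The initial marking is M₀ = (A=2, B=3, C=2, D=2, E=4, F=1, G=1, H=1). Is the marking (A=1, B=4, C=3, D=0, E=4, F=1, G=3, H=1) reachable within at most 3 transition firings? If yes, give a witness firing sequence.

NO — not reachable within 3 firings

depth 0: 1 marking
depth 1: 5 markings reached so far
depth 2: 13 markings reached so far
depth 3: 24 markings reached so far
target is not among the 24 markings reachable within 3 steps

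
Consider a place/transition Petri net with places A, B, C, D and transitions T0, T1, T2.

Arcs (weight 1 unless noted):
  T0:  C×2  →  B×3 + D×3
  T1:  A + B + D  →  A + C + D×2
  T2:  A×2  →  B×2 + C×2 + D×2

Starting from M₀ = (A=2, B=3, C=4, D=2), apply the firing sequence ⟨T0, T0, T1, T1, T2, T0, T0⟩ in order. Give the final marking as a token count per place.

step 1: fire T0:  (A=2, B=3, C=4, D=2) → (A=2, B=6, C=2, D=5)
step 2: fire T0:  (A=2, B=6, C=2, D=5) → (A=2, B=9, C=0, D=8)
step 3: fire T1:  (A=2, B=9, C=0, D=8) → (A=2, B=8, C=1, D=9)
step 4: fire T1:  (A=2, B=8, C=1, D=9) → (A=2, B=7, C=2, D=10)
step 5: fire T2:  (A=2, B=7, C=2, D=10) → (A=0, B=9, C=4, D=12)
step 6: fire T0:  (A=0, B=9, C=4, D=12) → (A=0, B=12, C=2, D=15)
step 7: fire T0:  (A=0, B=12, C=2, D=15) → (A=0, B=15, C=0, D=18)

(A=0, B=15, C=0, D=18)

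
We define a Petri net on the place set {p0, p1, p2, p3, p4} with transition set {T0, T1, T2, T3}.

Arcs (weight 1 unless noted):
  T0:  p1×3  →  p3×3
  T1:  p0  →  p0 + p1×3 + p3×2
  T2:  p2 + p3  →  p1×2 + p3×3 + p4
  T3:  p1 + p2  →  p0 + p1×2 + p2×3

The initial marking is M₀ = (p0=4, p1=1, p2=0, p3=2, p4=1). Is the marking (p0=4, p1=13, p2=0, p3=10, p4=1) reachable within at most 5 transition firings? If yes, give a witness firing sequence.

step 1: fire T1:  (p0=4, p1=1, p2=0, p3=2, p4=1) → (p0=4, p1=4, p2=0, p3=4, p4=1)
step 2: fire T1:  (p0=4, p1=4, p2=0, p3=4, p4=1) → (p0=4, p1=7, p2=0, p3=6, p4=1)
step 3: fire T1:  (p0=4, p1=7, p2=0, p3=6, p4=1) → (p0=4, p1=10, p2=0, p3=8, p4=1)
step 4: fire T1:  (p0=4, p1=10, p2=0, p3=8, p4=1) → (p0=4, p1=13, p2=0, p3=10, p4=1)

YES — reachable via ⟨T1, T1, T1, T1⟩ (4 firings)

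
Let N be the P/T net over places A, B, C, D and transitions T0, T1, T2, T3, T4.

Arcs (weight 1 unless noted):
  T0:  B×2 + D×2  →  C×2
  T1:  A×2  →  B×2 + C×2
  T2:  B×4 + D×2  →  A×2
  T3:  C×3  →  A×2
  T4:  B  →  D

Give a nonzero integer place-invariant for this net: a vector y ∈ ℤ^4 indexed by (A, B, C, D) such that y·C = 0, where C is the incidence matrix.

y = (A:3, B:1, C:2, D:1)

Incidence matrix C (rows=places, cols=transitions):
       T0   T1   T2   T3   T4
    A   0   -2    2    2    0
    B  -2    2   -4    0   -1
    C   2    2    0   -3    0
    D  -2    0   -2    0    1

Candidate y = [3, 1, 2, 1]; check y·C column-wise:
  col T0: 3·0 + 1·-2 + 2·2 + 1·-2 = 0
  col T1: 3·-2 + 1·2 + 2·2 + 1·0 = 0
  col T2: 3·2 + 1·-4 + 2·0 + 1·-2 = 0
  col T3: 3·2 + 1·0 + 2·-3 + 1·0 = 0
  col T4: 3·0 + 1·-1 + 2·0 + 1·1 = 0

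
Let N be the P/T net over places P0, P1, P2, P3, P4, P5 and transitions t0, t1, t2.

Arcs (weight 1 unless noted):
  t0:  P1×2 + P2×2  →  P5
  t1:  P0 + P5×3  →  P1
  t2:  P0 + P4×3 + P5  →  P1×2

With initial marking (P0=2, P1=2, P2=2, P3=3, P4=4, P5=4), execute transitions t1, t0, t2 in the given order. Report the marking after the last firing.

(P0=0, P1=3, P2=0, P3=3, P4=1, P5=1)

step 1: fire t1:  (P0=2, P1=2, P2=2, P3=3, P4=4, P5=4) → (P0=1, P1=3, P2=2, P3=3, P4=4, P5=1)
step 2: fire t0:  (P0=1, P1=3, P2=2, P3=3, P4=4, P5=1) → (P0=1, P1=1, P2=0, P3=3, P4=4, P5=2)
step 3: fire t2:  (P0=1, P1=1, P2=0, P3=3, P4=4, P5=2) → (P0=0, P1=3, P2=0, P3=3, P4=1, P5=1)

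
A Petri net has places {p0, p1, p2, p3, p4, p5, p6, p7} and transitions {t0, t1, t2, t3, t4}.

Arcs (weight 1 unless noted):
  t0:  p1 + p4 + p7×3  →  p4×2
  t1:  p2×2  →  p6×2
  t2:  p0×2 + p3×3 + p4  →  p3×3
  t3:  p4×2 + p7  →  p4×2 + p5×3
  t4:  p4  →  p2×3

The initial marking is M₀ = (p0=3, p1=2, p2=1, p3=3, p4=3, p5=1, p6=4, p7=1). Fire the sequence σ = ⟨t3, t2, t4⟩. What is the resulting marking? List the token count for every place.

step 1: fire t3:  (p0=3, p1=2, p2=1, p3=3, p4=3, p5=1, p6=4, p7=1) → (p0=3, p1=2, p2=1, p3=3, p4=3, p5=4, p6=4, p7=0)
step 2: fire t2:  (p0=3, p1=2, p2=1, p3=3, p4=3, p5=4, p6=4, p7=0) → (p0=1, p1=2, p2=1, p3=3, p4=2, p5=4, p6=4, p7=0)
step 3: fire t4:  (p0=1, p1=2, p2=1, p3=3, p4=2, p5=4, p6=4, p7=0) → (p0=1, p1=2, p2=4, p3=3, p4=1, p5=4, p6=4, p7=0)

(p0=1, p1=2, p2=4, p3=3, p4=1, p5=4, p6=4, p7=0)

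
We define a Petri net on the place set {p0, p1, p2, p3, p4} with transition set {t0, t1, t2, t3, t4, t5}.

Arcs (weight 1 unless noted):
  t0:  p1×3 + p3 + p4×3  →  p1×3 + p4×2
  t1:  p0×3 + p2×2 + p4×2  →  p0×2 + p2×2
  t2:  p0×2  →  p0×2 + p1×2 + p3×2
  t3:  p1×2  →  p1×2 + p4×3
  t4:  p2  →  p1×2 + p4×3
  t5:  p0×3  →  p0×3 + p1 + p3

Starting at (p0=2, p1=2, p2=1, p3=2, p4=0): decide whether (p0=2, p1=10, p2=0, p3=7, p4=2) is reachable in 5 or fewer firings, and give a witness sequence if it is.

YES — reachable via ⟨t2, t2, t2, t4, t0⟩ (5 firings)

step 1: fire t2:  (p0=2, p1=2, p2=1, p3=2, p4=0) → (p0=2, p1=4, p2=1, p3=4, p4=0)
step 2: fire t2:  (p0=2, p1=4, p2=1, p3=4, p4=0) → (p0=2, p1=6, p2=1, p3=6, p4=0)
step 3: fire t2:  (p0=2, p1=6, p2=1, p3=6, p4=0) → (p0=2, p1=8, p2=1, p3=8, p4=0)
step 4: fire t4:  (p0=2, p1=8, p2=1, p3=8, p4=0) → (p0=2, p1=10, p2=0, p3=8, p4=3)
step 5: fire t0:  (p0=2, p1=10, p2=0, p3=8, p4=3) → (p0=2, p1=10, p2=0, p3=7, p4=2)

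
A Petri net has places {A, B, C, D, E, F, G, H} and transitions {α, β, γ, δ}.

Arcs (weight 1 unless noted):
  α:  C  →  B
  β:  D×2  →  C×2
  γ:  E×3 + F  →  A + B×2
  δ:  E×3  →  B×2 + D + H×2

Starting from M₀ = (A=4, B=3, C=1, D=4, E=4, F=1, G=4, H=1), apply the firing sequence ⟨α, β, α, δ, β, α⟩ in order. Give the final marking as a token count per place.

(A=4, B=8, C=2, D=1, E=1, F=1, G=4, H=3)

step 1: fire α:  (A=4, B=3, C=1, D=4, E=4, F=1, G=4, H=1) → (A=4, B=4, C=0, D=4, E=4, F=1, G=4, H=1)
step 2: fire β:  (A=4, B=4, C=0, D=4, E=4, F=1, G=4, H=1) → (A=4, B=4, C=2, D=2, E=4, F=1, G=4, H=1)
step 3: fire α:  (A=4, B=4, C=2, D=2, E=4, F=1, G=4, H=1) → (A=4, B=5, C=1, D=2, E=4, F=1, G=4, H=1)
step 4: fire δ:  (A=4, B=5, C=1, D=2, E=4, F=1, G=4, H=1) → (A=4, B=7, C=1, D=3, E=1, F=1, G=4, H=3)
step 5: fire β:  (A=4, B=7, C=1, D=3, E=1, F=1, G=4, H=3) → (A=4, B=7, C=3, D=1, E=1, F=1, G=4, H=3)
step 6: fire α:  (A=4, B=7, C=3, D=1, E=1, F=1, G=4, H=3) → (A=4, B=8, C=2, D=1, E=1, F=1, G=4, H=3)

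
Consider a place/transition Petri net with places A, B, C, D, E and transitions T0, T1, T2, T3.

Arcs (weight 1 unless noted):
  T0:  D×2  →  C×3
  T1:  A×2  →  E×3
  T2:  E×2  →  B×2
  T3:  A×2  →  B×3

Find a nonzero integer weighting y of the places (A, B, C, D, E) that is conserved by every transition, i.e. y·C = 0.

Incidence matrix C (rows=places, cols=transitions):
       T0   T1   T2   T3
    A   0   -2    0   -2
    B   0    0    2    3
    C   3    0    0    0
    D  -2    0    0    0
    E   0    3   -2    0

Candidate y = [0, 0, 2, 3, 0]; check y·C column-wise:
  col T0: 2·3 + 3·-2 = 0
  col T1: 0·-2 + 2·0 + 3·0 + 0·3 = 0
  col T2: 0·2 + 2·0 + 3·0 + 0·-2 = 0
  col T3: 0·-2 + 0·3 + 2·0 + 3·0 = 0

y = (A:0, B:0, C:2, D:3, E:0)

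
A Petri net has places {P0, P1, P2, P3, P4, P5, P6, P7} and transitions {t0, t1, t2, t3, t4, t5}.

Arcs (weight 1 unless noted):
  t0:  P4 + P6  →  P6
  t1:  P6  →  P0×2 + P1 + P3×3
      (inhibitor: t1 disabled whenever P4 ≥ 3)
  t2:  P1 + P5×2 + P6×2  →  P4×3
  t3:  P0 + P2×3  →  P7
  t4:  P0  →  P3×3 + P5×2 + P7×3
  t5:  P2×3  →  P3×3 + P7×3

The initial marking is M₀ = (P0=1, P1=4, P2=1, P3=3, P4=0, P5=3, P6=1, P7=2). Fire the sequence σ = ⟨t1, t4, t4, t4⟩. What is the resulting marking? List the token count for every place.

(P0=0, P1=5, P2=1, P3=15, P4=0, P5=9, P6=0, P7=11)

step 1: fire t1:  (P0=1, P1=4, P2=1, P3=3, P4=0, P5=3, P6=1, P7=2) → (P0=3, P1=5, P2=1, P3=6, P4=0, P5=3, P6=0, P7=2)
step 2: fire t4:  (P0=3, P1=5, P2=1, P3=6, P4=0, P5=3, P6=0, P7=2) → (P0=2, P1=5, P2=1, P3=9, P4=0, P5=5, P6=0, P7=5)
step 3: fire t4:  (P0=2, P1=5, P2=1, P3=9, P4=0, P5=5, P6=0, P7=5) → (P0=1, P1=5, P2=1, P3=12, P4=0, P5=7, P6=0, P7=8)
step 4: fire t4:  (P0=1, P1=5, P2=1, P3=12, P4=0, P5=7, P6=0, P7=8) → (P0=0, P1=5, P2=1, P3=15, P4=0, P5=9, P6=0, P7=11)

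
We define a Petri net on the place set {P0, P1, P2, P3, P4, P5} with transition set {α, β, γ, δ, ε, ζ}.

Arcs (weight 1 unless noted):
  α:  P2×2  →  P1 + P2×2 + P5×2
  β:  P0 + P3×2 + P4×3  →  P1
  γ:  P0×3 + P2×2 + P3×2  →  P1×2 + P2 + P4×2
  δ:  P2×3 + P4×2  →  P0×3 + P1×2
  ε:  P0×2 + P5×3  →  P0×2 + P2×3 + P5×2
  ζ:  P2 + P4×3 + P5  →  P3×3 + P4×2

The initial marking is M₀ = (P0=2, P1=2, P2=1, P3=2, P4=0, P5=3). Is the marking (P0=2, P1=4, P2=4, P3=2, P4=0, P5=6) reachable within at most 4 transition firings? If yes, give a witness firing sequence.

YES — reachable via ⟨ε, α, α⟩ (3 firings)

step 1: fire ε:  (P0=2, P1=2, P2=1, P3=2, P4=0, P5=3) → (P0=2, P1=2, P2=4, P3=2, P4=0, P5=2)
step 2: fire α:  (P0=2, P1=2, P2=4, P3=2, P4=0, P5=2) → (P0=2, P1=3, P2=4, P3=2, P4=0, P5=4)
step 3: fire α:  (P0=2, P1=3, P2=4, P3=2, P4=0, P5=4) → (P0=2, P1=4, P2=4, P3=2, P4=0, P5=6)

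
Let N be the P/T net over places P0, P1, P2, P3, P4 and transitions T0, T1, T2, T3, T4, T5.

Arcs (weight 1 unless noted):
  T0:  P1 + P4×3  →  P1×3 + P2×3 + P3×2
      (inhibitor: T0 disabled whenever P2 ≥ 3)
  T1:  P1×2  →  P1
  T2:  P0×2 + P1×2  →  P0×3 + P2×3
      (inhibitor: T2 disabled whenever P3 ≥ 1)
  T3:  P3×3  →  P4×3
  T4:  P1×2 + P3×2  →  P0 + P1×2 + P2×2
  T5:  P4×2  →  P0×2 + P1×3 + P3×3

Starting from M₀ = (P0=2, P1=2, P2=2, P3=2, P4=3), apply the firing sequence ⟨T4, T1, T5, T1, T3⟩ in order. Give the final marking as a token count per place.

(P0=5, P1=3, P2=4, P3=0, P4=4)

step 1: fire T4:  (P0=2, P1=2, P2=2, P3=2, P4=3) → (P0=3, P1=2, P2=4, P3=0, P4=3)
step 2: fire T1:  (P0=3, P1=2, P2=4, P3=0, P4=3) → (P0=3, P1=1, P2=4, P3=0, P4=3)
step 3: fire T5:  (P0=3, P1=1, P2=4, P3=0, P4=3) → (P0=5, P1=4, P2=4, P3=3, P4=1)
step 4: fire T1:  (P0=5, P1=4, P2=4, P3=3, P4=1) → (P0=5, P1=3, P2=4, P3=3, P4=1)
step 5: fire T3:  (P0=5, P1=3, P2=4, P3=3, P4=1) → (P0=5, P1=3, P2=4, P3=0, P4=4)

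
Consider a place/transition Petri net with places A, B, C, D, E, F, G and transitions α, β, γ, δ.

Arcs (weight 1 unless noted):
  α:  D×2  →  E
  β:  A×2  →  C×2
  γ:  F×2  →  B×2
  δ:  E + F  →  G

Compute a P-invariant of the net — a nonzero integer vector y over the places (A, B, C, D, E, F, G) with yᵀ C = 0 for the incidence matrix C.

Incidence matrix C (rows=places, cols=transitions):
        α    β    γ    δ
    A   0   -2    0    0
    B   0    0    2    0
    C   0    2    0    0
    D  -2    0    0    0
    E   1    0    0   -1
    F   0    0   -2   -1
    G   0    0    0    1

Candidate y = [1, 0, 1, 0, 0, 0, 0]; check y·C column-wise:
  col α: 1·0 + 1·0 + 0·-2 + 0·1 = 0
  col β: 1·-2 + 1·2 = 0
  col γ: 1·0 + 0·2 + 1·0 + 0·-2 = 0
  col δ: 1·0 + 1·0 + 0·-1 + 0·-1 + 0·1 = 0

y = (A:1, B:0, C:1, D:0, E:0, F:0, G:0)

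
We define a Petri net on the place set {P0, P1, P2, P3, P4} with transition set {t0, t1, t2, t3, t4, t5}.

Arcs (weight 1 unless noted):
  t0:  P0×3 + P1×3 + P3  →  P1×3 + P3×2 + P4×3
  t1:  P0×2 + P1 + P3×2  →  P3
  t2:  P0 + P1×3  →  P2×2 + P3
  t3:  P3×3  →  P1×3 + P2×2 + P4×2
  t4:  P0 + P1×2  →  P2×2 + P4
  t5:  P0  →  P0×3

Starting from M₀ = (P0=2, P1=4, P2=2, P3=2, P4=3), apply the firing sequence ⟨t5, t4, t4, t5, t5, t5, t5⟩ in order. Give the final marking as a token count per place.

(P0=10, P1=0, P2=6, P3=2, P4=5)

step 1: fire t5:  (P0=2, P1=4, P2=2, P3=2, P4=3) → (P0=4, P1=4, P2=2, P3=2, P4=3)
step 2: fire t4:  (P0=4, P1=4, P2=2, P3=2, P4=3) → (P0=3, P1=2, P2=4, P3=2, P4=4)
step 3: fire t4:  (P0=3, P1=2, P2=4, P3=2, P4=4) → (P0=2, P1=0, P2=6, P3=2, P4=5)
step 4: fire t5:  (P0=2, P1=0, P2=6, P3=2, P4=5) → (P0=4, P1=0, P2=6, P3=2, P4=5)
step 5: fire t5:  (P0=4, P1=0, P2=6, P3=2, P4=5) → (P0=6, P1=0, P2=6, P3=2, P4=5)
step 6: fire t5:  (P0=6, P1=0, P2=6, P3=2, P4=5) → (P0=8, P1=0, P2=6, P3=2, P4=5)
step 7: fire t5:  (P0=8, P1=0, P2=6, P3=2, P4=5) → (P0=10, P1=0, P2=6, P3=2, P4=5)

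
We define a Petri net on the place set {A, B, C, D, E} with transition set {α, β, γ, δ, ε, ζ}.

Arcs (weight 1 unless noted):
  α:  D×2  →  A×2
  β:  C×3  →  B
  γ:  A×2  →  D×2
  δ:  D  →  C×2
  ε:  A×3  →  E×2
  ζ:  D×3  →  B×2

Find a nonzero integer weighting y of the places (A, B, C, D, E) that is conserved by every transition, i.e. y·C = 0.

y = (A:2, B:3, C:1, D:2, E:3)

Incidence matrix C (rows=places, cols=transitions):
        α    β    γ    δ    ε    ζ
    A   2    0   -2    0   -3    0
    B   0    1    0    0    0    2
    C   0   -3    0    2    0    0
    D  -2    0    2   -1    0   -3
    E   0    0    0    0    2    0

Candidate y = [2, 3, 1, 2, 3]; check y·C column-wise:
  col α: 2·2 + 3·0 + 1·0 + 2·-2 + 3·0 = 0
  col β: 2·0 + 3·1 + 1·-3 + 2·0 + 3·0 = 0
  col γ: 2·-2 + 3·0 + 1·0 + 2·2 + 3·0 = 0
  col δ: 2·0 + 3·0 + 1·2 + 2·-1 + 3·0 = 0
  col ε: 2·-3 + 3·0 + 1·0 + 2·0 + 3·2 = 0
  col ζ: 2·0 + 3·2 + 1·0 + 2·-3 + 3·0 = 0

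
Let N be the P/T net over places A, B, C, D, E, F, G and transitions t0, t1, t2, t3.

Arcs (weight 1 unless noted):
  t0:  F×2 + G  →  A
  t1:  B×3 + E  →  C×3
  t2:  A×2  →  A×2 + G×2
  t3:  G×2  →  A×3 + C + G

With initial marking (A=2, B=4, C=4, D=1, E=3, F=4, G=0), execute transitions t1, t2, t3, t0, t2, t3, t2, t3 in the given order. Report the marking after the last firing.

(A=12, B=1, C=10, D=1, E=2, F=2, G=2)

step 1: fire t1:  (A=2, B=4, C=4, D=1, E=3, F=4, G=0) → (A=2, B=1, C=7, D=1, E=2, F=4, G=0)
step 2: fire t2:  (A=2, B=1, C=7, D=1, E=2, F=4, G=0) → (A=2, B=1, C=7, D=1, E=2, F=4, G=2)
step 3: fire t3:  (A=2, B=1, C=7, D=1, E=2, F=4, G=2) → (A=5, B=1, C=8, D=1, E=2, F=4, G=1)
step 4: fire t0:  (A=5, B=1, C=8, D=1, E=2, F=4, G=1) → (A=6, B=1, C=8, D=1, E=2, F=2, G=0)
step 5: fire t2:  (A=6, B=1, C=8, D=1, E=2, F=2, G=0) → (A=6, B=1, C=8, D=1, E=2, F=2, G=2)
step 6: fire t3:  (A=6, B=1, C=8, D=1, E=2, F=2, G=2) → (A=9, B=1, C=9, D=1, E=2, F=2, G=1)
step 7: fire t2:  (A=9, B=1, C=9, D=1, E=2, F=2, G=1) → (A=9, B=1, C=9, D=1, E=2, F=2, G=3)
step 8: fire t3:  (A=9, B=1, C=9, D=1, E=2, F=2, G=3) → (A=12, B=1, C=10, D=1, E=2, F=2, G=2)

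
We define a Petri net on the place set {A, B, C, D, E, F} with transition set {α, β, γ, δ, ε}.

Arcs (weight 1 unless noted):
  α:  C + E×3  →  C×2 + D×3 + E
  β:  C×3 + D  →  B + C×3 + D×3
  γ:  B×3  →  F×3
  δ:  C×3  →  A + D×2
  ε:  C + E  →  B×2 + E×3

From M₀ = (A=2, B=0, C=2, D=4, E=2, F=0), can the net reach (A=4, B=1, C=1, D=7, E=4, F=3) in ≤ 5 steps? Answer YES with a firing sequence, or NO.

depth 0: 1 marking
depth 1: 2 markings reached so far
depth 2: 4 markings reached so far
depth 3: 6 markings reached so far
depth 4: 9 markings reached so far
depth 5: 12 markings reached so far
target is not among the 12 markings reachable within 5 steps

NO — not reachable within 5 firings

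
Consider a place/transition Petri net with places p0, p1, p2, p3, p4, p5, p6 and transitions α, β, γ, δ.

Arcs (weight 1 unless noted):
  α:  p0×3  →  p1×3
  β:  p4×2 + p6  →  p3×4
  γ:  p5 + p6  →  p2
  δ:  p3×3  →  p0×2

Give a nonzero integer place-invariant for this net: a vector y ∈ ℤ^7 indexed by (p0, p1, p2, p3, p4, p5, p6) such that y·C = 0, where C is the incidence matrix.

y = (p0:3, p1:3, p2:0, p3:2, p4:4, p5:0, p6:0)

Incidence matrix C (rows=places, cols=transitions):
        α    β    γ    δ
   p0  -3    0    0    2
   p1   3    0    0    0
   p2   0    0    1    0
   p3   0    4    0   -3
   p4   0   -2    0    0
   p5   0    0   -1    0
   p6   0   -1   -1    0

Candidate y = [3, 3, 0, 2, 4, 0, 0]; check y·C column-wise:
  col α: 3·-3 + 3·3 + 2·0 + 4·0 = 0
  col β: 3·0 + 3·0 + 2·4 + 4·-2 + 0·-1 = 0
  col γ: 3·0 + 3·0 + 0·1 + 2·0 + 4·0 + 0·-1 + 0·-1 = 0
  col δ: 3·2 + 3·0 + 2·-3 + 4·0 = 0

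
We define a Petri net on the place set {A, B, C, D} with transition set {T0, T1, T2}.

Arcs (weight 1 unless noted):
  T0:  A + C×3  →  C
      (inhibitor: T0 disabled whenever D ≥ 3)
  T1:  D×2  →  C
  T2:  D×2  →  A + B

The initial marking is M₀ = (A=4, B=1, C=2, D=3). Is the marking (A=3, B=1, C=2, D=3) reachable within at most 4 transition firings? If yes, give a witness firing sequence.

depth 0: 1 marking
depth 1: 3 markings reached so far
depth 2: 4 markings reached so far
depth 3: 4 markings reached so far
(frontier empty at depth 3; search complete)
target is not among the 4 markings reachable within 4 steps

NO — not reachable within 4 firings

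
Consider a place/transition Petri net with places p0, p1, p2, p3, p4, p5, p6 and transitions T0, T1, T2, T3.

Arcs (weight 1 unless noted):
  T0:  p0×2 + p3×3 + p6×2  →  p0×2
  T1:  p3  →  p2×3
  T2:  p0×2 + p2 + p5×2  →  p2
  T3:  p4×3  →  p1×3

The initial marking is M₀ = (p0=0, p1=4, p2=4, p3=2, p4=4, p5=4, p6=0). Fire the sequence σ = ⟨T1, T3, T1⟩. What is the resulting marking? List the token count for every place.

(p0=0, p1=7, p2=10, p3=0, p4=1, p5=4, p6=0)

step 1: fire T1:  (p0=0, p1=4, p2=4, p3=2, p4=4, p5=4, p6=0) → (p0=0, p1=4, p2=7, p3=1, p4=4, p5=4, p6=0)
step 2: fire T3:  (p0=0, p1=4, p2=7, p3=1, p4=4, p5=4, p6=0) → (p0=0, p1=7, p2=7, p3=1, p4=1, p5=4, p6=0)
step 3: fire T1:  (p0=0, p1=7, p2=7, p3=1, p4=1, p5=4, p6=0) → (p0=0, p1=7, p2=10, p3=0, p4=1, p5=4, p6=0)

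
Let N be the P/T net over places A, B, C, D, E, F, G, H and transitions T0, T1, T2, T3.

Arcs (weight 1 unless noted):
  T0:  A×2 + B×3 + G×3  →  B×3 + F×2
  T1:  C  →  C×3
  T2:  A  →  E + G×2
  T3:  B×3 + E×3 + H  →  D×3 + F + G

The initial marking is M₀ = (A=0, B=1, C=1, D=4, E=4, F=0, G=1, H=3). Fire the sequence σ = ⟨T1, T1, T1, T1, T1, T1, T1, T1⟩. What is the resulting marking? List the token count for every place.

step 1: fire T1:  (A=0, B=1, C=1, D=4, E=4, F=0, G=1, H=3) → (A=0, B=1, C=3, D=4, E=4, F=0, G=1, H=3)
step 2: fire T1:  (A=0, B=1, C=3, D=4, E=4, F=0, G=1, H=3) → (A=0, B=1, C=5, D=4, E=4, F=0, G=1, H=3)
step 3: fire T1:  (A=0, B=1, C=5, D=4, E=4, F=0, G=1, H=3) → (A=0, B=1, C=7, D=4, E=4, F=0, G=1, H=3)
step 4: fire T1:  (A=0, B=1, C=7, D=4, E=4, F=0, G=1, H=3) → (A=0, B=1, C=9, D=4, E=4, F=0, G=1, H=3)
step 5: fire T1:  (A=0, B=1, C=9, D=4, E=4, F=0, G=1, H=3) → (A=0, B=1, C=11, D=4, E=4, F=0, G=1, H=3)
step 6: fire T1:  (A=0, B=1, C=11, D=4, E=4, F=0, G=1, H=3) → (A=0, B=1, C=13, D=4, E=4, F=0, G=1, H=3)
step 7: fire T1:  (A=0, B=1, C=13, D=4, E=4, F=0, G=1, H=3) → (A=0, B=1, C=15, D=4, E=4, F=0, G=1, H=3)
step 8: fire T1:  (A=0, B=1, C=15, D=4, E=4, F=0, G=1, H=3) → (A=0, B=1, C=17, D=4, E=4, F=0, G=1, H=3)

(A=0, B=1, C=17, D=4, E=4, F=0, G=1, H=3)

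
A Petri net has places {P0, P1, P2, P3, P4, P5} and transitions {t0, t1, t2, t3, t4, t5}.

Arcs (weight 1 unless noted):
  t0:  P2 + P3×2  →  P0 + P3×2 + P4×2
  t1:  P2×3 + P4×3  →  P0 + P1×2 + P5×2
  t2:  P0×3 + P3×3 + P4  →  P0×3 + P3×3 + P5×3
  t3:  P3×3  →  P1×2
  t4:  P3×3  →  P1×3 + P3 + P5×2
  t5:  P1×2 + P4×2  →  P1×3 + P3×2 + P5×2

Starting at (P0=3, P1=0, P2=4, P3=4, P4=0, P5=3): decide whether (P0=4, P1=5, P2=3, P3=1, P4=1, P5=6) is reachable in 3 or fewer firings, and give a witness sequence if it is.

depth 0: 1 marking
depth 1: 4 markings reached so far
depth 2: 8 markings reached so far
depth 3: 17 markings reached so far
target is not among the 17 markings reachable within 3 steps

NO — not reachable within 3 firings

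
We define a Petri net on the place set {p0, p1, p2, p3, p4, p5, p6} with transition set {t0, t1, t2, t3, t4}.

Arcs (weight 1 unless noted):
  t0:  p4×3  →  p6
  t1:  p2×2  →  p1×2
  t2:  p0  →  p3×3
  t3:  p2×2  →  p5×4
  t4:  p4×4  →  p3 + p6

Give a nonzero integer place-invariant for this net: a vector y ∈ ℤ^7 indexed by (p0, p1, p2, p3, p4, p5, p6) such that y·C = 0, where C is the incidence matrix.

Incidence matrix C (rows=places, cols=transitions):
       t0   t1   t2   t3   t4
   p0   0    0   -1    0    0
   p1   0    2    0    0    0
   p2   0   -2    0   -2    0
   p3   0    0    3    0    1
   p4  -3    0    0    0   -4
   p5   0    0    0    4    0
   p6   1    0    0    0    1

Candidate y = [0, 2, 2, 0, 0, 1, 0]; check y·C column-wise:
  col t0: 2·0 + 2·0 + 0·-3 + 1·0 + 0·1 = 0
  col t1: 2·2 + 2·-2 + 1·0 = 0
  col t2: 0·-1 + 2·0 + 2·0 + 0·3 + 1·0 = 0
  col t3: 2·0 + 2·-2 + 1·4 = 0
  col t4: 2·0 + 2·0 + 0·1 + 0·-4 + 1·0 + 0·1 = 0

y = (p0:0, p1:2, p2:2, p3:0, p4:0, p5:1, p6:0)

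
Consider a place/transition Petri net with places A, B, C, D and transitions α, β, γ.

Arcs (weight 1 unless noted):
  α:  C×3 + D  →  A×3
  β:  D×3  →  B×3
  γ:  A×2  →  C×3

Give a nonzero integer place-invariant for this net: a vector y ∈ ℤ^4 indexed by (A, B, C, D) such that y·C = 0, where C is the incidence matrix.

Incidence matrix C (rows=places, cols=transitions):
        α    β    γ
    A   3    0   -2
    B   0    3    0
    C  -3    0    3
    D  -1   -3    0

Candidate y = [3, 3, 2, 3]; check y·C column-wise:
  col α: 3·3 + 3·0 + 2·-3 + 3·-1 = 0
  col β: 3·0 + 3·3 + 2·0 + 3·-3 = 0
  col γ: 3·-2 + 3·0 + 2·3 + 3·0 = 0

y = (A:3, B:3, C:2, D:3)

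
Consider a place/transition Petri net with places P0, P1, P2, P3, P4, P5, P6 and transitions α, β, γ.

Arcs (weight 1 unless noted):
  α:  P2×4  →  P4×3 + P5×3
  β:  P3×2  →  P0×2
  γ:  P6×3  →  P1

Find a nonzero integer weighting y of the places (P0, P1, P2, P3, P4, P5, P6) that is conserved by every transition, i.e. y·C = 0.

y = (P0:1, P1:0, P2:0, P3:1, P4:0, P5:0, P6:0)

Incidence matrix C (rows=places, cols=transitions):
        α    β    γ
   P0   0    2    0
   P1   0    0    1
   P2  -4    0    0
   P3   0   -2    0
   P4   3    0    0
   P5   3    0    0
   P6   0    0   -3

Candidate y = [1, 0, 0, 1, 0, 0, 0]; check y·C column-wise:
  col α: 1·0 + 0·-4 + 1·0 + 0·3 + 0·3 = 0
  col β: 1·2 + 1·-2 = 0
  col γ: 1·0 + 0·1 + 1·0 + 0·-3 = 0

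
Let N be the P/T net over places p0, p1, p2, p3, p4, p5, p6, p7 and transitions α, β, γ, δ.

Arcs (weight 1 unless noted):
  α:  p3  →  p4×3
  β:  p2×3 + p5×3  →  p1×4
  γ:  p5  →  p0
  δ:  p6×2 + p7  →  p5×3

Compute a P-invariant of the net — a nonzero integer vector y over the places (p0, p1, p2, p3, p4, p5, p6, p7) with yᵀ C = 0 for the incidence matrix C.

y = (p0:0, p1:3, p2:4, p3:0, p4:0, p5:0, p6:0, p7:0)

Incidence matrix C (rows=places, cols=transitions):
        α    β    γ    δ
   p0   0    0    1    0
   p1   0    4    0    0
   p2   0   -3    0    0
   p3  -1    0    0    0
   p4   3    0    0    0
   p5   0   -3   -1    3
   p6   0    0    0   -2
   p7   0    0    0   -1

Candidate y = [0, 3, 4, 0, 0, 0, 0, 0]; check y·C column-wise:
  col α: 3·0 + 4·0 + 0·-1 + 0·3 = 0
  col β: 3·4 + 4·-3 + 0·-3 = 0
  col γ: 0·1 + 3·0 + 4·0 + 0·-1 = 0
  col δ: 3·0 + 4·0 + 0·3 + 0·-2 + 0·-1 = 0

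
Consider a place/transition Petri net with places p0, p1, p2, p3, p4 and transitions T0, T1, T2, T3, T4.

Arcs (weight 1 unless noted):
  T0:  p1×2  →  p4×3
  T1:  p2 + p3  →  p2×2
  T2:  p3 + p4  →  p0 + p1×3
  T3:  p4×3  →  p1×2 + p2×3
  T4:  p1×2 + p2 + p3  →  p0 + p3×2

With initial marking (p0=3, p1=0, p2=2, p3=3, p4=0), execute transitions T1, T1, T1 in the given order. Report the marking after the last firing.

(p0=3, p1=0, p2=5, p3=0, p4=0)

step 1: fire T1:  (p0=3, p1=0, p2=2, p3=3, p4=0) → (p0=3, p1=0, p2=3, p3=2, p4=0)
step 2: fire T1:  (p0=3, p1=0, p2=3, p3=2, p4=0) → (p0=3, p1=0, p2=4, p3=1, p4=0)
step 3: fire T1:  (p0=3, p1=0, p2=4, p3=1, p4=0) → (p0=3, p1=0, p2=5, p3=0, p4=0)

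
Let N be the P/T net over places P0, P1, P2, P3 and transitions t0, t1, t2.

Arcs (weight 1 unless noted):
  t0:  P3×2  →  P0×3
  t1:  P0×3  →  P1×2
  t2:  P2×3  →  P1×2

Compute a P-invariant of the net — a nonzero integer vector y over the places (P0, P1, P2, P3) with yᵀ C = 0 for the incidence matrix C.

y = (P0:2, P1:3, P2:2, P3:3)

Incidence matrix C (rows=places, cols=transitions):
       t0   t1   t2
   P0   3   -3    0
   P1   0    2    2
   P2   0    0   -3
   P3  -2    0    0

Candidate y = [2, 3, 2, 3]; check y·C column-wise:
  col t0: 2·3 + 3·0 + 2·0 + 3·-2 = 0
  col t1: 2·-3 + 3·2 + 2·0 + 3·0 = 0
  col t2: 2·0 + 3·2 + 2·-3 + 3·0 = 0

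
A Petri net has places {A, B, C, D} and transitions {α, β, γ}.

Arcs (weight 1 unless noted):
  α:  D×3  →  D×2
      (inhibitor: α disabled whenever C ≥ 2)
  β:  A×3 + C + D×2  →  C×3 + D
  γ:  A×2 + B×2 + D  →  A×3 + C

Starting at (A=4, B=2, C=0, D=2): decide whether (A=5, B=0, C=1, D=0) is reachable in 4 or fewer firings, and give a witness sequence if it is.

NO — not reachable within 4 firings

depth 0: 1 marking
depth 1: 2 markings reached so far
depth 2: 2 markings reached so far
(frontier empty at depth 2; search complete)
target is not among the 2 markings reachable within 4 steps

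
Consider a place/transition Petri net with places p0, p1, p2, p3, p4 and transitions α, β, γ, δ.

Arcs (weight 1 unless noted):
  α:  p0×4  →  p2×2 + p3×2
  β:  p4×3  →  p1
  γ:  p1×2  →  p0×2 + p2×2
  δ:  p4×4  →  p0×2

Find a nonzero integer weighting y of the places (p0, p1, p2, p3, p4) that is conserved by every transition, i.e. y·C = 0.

Incidence matrix C (rows=places, cols=transitions):
        α    β    γ    δ
   p0  -4    0    2    2
   p1   0    1   -2    0
   p2   2    0    2    0
   p3   2    0    0    0
   p4   0   -3    0   -4

Candidate y = [2, 3, 1, 3, 1]; check y·C column-wise:
  col α: 2·-4 + 3·0 + 1·2 + 3·2 + 1·0 = 0
  col β: 2·0 + 3·1 + 1·0 + 3·0 + 1·-3 = 0
  col γ: 2·2 + 3·-2 + 1·2 + 3·0 + 1·0 = 0
  col δ: 2·2 + 3·0 + 1·0 + 3·0 + 1·-4 = 0

y = (p0:2, p1:3, p2:1, p3:3, p4:1)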